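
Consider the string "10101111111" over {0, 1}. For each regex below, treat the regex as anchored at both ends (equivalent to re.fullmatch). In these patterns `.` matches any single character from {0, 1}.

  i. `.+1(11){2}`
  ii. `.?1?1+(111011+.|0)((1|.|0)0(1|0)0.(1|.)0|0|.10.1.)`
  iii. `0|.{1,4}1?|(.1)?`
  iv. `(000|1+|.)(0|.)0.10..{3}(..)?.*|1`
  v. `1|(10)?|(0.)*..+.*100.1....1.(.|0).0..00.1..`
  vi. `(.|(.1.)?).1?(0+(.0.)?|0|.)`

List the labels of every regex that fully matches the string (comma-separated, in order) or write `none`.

i

i → match
ii → no match
iii → no match
iv → no match
v → no match
vi → no match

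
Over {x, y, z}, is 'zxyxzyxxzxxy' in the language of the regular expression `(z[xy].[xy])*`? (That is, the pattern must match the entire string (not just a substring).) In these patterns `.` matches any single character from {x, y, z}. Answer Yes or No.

Yes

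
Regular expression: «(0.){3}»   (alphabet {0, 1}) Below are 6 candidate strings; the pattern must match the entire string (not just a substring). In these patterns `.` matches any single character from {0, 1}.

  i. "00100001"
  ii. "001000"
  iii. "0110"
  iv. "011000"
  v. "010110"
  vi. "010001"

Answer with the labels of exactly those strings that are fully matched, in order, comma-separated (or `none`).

vi

i. "00100001" → no match
ii. "001000" → no match
iii. "0110" → no match
iv. "011000" → no match
v. "010110" → no match
vi. "010001" → match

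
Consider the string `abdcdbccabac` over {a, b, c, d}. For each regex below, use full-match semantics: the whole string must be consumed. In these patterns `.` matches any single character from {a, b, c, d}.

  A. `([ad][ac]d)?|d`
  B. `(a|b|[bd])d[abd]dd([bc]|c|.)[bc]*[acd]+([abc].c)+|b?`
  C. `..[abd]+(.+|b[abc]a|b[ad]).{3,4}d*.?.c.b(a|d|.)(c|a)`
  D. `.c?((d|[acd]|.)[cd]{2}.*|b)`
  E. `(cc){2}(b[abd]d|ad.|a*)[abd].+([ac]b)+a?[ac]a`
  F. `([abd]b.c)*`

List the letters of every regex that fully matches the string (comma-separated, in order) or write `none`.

D, F

A → no match
B → no match
C → no match
D → match
E → no match — must start with `cc`
F → match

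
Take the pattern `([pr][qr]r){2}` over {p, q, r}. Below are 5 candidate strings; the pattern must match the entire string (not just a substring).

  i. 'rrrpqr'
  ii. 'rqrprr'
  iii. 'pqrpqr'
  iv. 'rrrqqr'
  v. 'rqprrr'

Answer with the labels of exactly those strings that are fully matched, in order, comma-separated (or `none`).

i → match
ii → match
iii → match
iv → no match
v → no match

i, ii, iii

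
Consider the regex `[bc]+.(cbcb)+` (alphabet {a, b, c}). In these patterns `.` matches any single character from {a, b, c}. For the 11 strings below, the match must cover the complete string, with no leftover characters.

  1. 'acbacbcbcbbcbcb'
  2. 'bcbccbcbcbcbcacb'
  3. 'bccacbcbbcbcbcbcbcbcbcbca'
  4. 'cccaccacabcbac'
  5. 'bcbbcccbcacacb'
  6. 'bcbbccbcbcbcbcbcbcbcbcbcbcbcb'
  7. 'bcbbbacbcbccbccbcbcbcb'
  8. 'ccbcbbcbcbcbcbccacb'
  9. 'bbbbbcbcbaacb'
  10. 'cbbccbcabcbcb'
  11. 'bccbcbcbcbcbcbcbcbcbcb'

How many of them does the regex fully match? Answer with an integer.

1 → no match
2 → no match — must end with 'cbcb'
3 → no match — must end with 'cbcb'
4 → no match — must end with 'cbcb'
5 → no match — must end with 'cbcb'
6 → match
7 → no match
8 → no match — must end with 'cbcb'
9 → no match — must end with 'cbcb'
10 → no match
11 → match
Total matched: 2

2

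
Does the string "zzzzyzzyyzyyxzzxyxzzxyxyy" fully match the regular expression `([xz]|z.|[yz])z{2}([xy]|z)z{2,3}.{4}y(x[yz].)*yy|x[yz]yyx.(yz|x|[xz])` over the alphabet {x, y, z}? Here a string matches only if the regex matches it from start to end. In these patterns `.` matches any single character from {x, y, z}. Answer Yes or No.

No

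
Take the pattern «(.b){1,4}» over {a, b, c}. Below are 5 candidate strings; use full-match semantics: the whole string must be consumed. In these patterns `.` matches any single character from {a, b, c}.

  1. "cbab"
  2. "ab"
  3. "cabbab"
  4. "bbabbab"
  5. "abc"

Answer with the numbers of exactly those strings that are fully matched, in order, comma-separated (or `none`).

1, 2

1 → match
2 → match
3 → no match
4 → no match
5 → no match — must end with "b"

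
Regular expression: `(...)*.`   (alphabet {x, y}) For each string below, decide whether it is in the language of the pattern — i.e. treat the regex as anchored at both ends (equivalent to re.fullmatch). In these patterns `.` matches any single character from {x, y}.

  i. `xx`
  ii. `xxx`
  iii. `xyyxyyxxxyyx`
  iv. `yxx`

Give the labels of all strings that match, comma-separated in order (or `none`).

none

i → no match
ii → no match
iii → no match
iv → no match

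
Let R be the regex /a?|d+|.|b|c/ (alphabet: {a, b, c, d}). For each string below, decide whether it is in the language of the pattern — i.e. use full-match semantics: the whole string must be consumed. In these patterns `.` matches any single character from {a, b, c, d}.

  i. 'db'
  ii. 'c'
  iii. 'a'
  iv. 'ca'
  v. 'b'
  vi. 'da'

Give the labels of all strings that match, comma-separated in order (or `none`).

i → no match
ii → match
iii → match
iv → no match
v → match
vi → no match

ii, iii, v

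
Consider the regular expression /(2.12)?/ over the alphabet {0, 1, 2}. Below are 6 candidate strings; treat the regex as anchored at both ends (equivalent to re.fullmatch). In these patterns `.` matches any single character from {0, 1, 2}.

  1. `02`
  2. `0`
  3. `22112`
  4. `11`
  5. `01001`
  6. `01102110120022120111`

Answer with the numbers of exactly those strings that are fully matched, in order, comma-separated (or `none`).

none

1. `02` → no match
2. `0` → no match
3. `22112` → no match
4. `11` → no match
5. `01001` → no match
6 → no match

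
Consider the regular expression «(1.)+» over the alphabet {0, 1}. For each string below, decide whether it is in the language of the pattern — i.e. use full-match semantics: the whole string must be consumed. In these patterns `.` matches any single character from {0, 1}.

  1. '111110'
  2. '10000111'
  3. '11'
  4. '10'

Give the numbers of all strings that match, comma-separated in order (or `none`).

1, 3, 4

1 → match
2 → no match
3 → match
4 → match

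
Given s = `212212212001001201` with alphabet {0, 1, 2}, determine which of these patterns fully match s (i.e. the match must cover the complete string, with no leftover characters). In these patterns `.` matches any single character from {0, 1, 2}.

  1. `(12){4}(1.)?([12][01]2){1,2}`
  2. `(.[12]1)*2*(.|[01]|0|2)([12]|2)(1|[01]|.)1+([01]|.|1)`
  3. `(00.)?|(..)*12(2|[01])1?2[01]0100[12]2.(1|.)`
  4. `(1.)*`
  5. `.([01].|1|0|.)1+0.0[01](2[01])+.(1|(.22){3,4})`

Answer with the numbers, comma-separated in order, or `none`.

1 → no match — must start with `12`
2 → no match
3 → match
4 → no match
5 → no match

3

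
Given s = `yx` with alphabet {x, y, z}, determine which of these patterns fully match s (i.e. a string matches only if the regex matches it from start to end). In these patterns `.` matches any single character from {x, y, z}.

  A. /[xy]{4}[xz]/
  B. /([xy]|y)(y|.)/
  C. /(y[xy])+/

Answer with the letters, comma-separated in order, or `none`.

A → no match
B → match
C → match

B, C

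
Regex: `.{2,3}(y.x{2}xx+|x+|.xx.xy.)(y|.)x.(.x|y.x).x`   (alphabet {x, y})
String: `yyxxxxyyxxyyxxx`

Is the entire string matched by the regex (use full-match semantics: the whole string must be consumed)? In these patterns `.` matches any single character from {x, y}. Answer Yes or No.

No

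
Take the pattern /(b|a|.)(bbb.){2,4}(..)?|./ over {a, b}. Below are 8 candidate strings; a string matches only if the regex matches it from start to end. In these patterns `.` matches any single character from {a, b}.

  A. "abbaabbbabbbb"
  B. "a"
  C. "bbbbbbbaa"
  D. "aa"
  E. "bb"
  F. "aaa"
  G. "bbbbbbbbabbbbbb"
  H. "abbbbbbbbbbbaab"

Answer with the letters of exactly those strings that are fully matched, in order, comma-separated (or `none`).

A → no match
B → match
C → no match
D → no match
E → no match
F → no match
G → match
H → match

B, G, H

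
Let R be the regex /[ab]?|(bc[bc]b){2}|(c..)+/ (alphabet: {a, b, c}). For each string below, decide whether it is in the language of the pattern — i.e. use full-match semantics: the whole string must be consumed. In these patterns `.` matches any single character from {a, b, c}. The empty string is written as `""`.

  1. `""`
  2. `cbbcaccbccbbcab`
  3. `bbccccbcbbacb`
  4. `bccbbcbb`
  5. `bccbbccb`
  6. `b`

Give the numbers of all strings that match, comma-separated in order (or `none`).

1, 2, 4, 5, 6

1 → match
2 → match
3 → no match
4 → match
5 → match
6 → match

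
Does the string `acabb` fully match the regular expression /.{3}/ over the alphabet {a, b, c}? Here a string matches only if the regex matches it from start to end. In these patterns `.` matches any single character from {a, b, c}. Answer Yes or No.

No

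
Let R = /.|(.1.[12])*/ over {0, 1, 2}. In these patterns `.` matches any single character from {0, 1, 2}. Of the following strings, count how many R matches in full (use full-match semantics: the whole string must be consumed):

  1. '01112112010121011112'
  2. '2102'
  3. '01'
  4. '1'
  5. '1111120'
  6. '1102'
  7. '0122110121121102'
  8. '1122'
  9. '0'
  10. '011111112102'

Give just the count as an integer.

8

1 → match
2 → match
3 → no match
4 → match
5 → no match
6 → match
7 → match
8 → match
9 → match
10 → match
Total matched: 8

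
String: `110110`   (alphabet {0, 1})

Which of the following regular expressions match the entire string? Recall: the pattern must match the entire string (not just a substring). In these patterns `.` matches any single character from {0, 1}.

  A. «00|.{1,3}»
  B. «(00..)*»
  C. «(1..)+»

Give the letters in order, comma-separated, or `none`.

A → no match
B → no match
C → match

C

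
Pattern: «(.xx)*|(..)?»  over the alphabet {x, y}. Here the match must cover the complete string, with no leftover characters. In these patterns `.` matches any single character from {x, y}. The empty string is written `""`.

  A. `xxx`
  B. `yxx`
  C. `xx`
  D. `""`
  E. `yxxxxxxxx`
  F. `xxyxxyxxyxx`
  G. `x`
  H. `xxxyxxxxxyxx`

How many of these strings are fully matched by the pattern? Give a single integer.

A → match
B → match
C → match
D → match
E → match
F → no match
G → no match
H → match
Total matched: 6

6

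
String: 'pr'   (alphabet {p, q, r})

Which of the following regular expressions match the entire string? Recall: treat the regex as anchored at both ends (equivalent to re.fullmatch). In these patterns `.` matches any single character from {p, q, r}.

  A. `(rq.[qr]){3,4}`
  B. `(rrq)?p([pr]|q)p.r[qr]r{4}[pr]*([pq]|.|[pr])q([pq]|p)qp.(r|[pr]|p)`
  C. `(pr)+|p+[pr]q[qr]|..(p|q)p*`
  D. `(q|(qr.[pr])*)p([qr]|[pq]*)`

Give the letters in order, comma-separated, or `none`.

A → no match — must start with 'rq'
B → no match
C → match
D → match

C, D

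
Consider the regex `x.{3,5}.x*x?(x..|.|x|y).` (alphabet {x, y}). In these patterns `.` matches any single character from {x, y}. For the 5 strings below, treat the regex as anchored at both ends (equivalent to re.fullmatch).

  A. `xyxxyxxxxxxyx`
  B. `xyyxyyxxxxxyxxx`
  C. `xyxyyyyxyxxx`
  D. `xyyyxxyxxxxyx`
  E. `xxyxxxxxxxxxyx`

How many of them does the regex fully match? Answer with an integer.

3

A → match
B → no match
C → no match
D → match
E → match
Total matched: 3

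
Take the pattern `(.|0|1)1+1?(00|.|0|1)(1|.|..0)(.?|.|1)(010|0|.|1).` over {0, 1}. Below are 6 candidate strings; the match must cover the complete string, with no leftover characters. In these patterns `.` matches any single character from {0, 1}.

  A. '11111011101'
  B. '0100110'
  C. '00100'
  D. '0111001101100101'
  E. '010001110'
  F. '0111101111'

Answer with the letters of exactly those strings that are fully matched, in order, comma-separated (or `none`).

B, F

A. '11111011101' → no match
B. '0100110' → match
C. '00100' → no match
D → no match
E. '010001110' → no match
F. '0111101111' → match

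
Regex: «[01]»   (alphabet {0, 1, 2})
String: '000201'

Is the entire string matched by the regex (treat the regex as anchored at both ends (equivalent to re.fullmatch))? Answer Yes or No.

No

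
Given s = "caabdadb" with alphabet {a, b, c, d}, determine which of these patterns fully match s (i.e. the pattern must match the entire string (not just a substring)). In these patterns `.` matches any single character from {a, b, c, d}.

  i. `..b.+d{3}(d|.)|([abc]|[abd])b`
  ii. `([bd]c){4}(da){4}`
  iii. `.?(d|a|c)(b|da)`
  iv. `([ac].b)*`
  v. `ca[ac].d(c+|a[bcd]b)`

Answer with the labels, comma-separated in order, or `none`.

v

i → no match
ii → no match — must end with "da"
iii → no match
iv → no match
v → match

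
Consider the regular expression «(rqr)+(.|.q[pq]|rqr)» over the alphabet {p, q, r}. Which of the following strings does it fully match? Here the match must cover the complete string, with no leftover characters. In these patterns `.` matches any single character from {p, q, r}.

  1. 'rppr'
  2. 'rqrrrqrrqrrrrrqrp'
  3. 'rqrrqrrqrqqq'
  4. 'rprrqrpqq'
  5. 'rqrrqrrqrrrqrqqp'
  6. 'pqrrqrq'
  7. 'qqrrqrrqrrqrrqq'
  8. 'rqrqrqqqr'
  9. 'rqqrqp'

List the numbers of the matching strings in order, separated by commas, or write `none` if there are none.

1 → no match — must start with 'rqr'
2 → no match
3 → match
4 → no match — must start with 'rqr'
5 → no match
6 → no match — must start with 'rqr'
7 → no match — must start with 'rqr'
8 → no match
9 → no match — must start with 'rqr'

3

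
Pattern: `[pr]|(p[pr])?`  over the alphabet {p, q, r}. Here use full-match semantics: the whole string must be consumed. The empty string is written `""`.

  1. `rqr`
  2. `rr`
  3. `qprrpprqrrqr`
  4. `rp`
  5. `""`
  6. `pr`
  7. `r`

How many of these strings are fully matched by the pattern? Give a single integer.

3

1 → no match
2 → no match
3 → no match
4 → no match
5 → match
6 → match
7 → match
Total matched: 3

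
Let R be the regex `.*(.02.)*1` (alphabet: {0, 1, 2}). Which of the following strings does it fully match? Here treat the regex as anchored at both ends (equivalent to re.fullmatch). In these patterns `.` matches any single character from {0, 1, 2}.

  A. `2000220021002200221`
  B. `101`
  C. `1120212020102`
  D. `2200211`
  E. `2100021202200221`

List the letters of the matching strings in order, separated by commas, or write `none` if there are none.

A, B, D, E

A → match
B → match
C → no match — must end with `1`
D → match
E → match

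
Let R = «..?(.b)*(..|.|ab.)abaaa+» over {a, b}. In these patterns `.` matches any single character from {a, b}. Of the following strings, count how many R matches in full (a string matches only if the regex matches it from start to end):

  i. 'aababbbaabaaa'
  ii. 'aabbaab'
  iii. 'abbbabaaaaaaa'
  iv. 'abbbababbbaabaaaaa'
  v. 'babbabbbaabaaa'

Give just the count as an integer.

i → match
ii → no match — must end with 'a'
iii → match
iv → match
v → match
Total matched: 4

4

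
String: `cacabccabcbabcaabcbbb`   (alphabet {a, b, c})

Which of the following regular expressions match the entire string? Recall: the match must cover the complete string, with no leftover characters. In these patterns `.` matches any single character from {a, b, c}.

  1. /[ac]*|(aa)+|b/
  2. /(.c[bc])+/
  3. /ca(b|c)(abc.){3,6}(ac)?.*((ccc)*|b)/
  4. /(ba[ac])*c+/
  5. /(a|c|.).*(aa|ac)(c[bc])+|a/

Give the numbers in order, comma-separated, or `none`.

3

1 → no match
2 → no match
3 → match
4 → no match — must end with `c`
5 → no match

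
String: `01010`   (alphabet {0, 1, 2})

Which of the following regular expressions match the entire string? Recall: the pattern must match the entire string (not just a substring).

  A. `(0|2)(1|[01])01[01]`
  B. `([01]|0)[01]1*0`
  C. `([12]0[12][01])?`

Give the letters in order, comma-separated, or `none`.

A

A → match
B → no match
C → no match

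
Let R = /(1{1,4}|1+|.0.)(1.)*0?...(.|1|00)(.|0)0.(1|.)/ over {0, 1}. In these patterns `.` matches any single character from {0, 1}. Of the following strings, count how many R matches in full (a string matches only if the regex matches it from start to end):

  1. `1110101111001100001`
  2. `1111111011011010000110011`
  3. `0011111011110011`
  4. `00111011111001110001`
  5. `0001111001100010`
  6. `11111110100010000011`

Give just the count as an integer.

1 → match
2 → no match
3 → match
4 → no match
5 → match
6 → match
Total matched: 4

4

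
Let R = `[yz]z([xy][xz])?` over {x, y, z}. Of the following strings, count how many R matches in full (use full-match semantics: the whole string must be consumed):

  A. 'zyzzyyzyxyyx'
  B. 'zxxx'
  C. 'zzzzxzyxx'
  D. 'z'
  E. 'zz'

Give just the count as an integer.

A → no match
B → no match
C → no match
D → no match
E → match
Total matched: 1

1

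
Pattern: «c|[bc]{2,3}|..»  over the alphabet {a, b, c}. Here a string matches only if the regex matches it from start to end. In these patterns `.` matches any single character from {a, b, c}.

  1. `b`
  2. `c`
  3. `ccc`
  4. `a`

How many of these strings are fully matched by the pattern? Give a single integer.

2

1 → no match
2 → match
3 → match
4 → no match
Total matched: 2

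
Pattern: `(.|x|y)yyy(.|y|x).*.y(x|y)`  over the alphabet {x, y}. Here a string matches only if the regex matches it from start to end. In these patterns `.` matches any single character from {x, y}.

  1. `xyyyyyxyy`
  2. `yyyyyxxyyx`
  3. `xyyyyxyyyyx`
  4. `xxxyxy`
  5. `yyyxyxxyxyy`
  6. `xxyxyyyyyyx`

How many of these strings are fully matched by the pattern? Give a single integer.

3

1. `xyyyyyxyy` → match
2. `yyyyyxxyyx` → match
3. `xyyyyxyyyyx` → match
4. `xxxyxy` → no match
5. `yyyxyxxyxyy` → no match
6. `xxyxyyyyyyx` → no match
Total matched: 3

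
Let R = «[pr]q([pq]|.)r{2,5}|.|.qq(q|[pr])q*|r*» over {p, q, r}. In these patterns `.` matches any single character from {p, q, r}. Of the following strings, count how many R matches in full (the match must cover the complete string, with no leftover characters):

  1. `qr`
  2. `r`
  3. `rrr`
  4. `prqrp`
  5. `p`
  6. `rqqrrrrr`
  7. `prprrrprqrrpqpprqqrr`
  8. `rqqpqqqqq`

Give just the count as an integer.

5

1. `qr` → no match
2. `r` → match
3. `rrr` → match
4. `prqrp` → no match
5. `p` → match
6. `rqqrrrrr` → match
7 → no match
8. `rqqpqqqqq` → match
Total matched: 5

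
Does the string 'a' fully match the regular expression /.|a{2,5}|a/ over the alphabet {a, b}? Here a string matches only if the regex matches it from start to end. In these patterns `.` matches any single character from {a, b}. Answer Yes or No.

Yes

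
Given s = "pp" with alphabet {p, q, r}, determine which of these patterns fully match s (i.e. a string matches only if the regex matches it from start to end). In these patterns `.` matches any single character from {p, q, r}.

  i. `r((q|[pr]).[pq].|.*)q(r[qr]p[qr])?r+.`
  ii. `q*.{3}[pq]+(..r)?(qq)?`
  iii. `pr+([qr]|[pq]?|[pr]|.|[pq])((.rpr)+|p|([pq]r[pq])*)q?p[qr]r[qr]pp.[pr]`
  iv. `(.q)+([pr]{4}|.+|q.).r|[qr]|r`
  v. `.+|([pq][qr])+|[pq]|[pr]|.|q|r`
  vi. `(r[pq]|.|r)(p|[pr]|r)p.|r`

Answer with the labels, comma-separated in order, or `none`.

v

i → no match — must start with "r"
ii → no match
iii → no match — must start with "pr"
iv → no match
v → match
vi → no match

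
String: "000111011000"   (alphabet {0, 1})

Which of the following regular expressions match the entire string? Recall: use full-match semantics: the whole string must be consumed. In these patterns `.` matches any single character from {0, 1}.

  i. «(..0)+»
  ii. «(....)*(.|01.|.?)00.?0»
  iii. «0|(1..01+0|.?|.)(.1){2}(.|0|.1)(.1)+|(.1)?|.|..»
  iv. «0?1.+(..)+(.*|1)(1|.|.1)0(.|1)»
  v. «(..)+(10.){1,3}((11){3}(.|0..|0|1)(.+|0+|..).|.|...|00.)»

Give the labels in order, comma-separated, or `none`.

ii, v

i → no match
ii → match
iii → no match
iv → no match
v → match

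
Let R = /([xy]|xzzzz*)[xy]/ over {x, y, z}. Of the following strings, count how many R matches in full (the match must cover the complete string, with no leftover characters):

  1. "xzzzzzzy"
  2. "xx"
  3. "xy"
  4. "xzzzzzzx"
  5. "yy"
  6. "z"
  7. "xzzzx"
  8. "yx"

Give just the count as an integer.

7

1 → match
2 → match
3 → match
4 → match
5 → match
6 → no match
7 → match
8 → match
Total matched: 7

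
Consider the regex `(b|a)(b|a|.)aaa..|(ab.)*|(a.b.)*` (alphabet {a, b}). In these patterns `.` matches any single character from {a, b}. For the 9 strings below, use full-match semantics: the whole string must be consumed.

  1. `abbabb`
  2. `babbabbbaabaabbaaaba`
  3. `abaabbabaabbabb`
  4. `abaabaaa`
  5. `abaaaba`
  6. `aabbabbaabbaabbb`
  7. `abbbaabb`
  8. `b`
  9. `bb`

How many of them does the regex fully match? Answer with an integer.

5

1 → match
2 → no match
3 → match
4 → no match
5 → match
6 → match
7 → match
8 → no match
9 → no match
Total matched: 5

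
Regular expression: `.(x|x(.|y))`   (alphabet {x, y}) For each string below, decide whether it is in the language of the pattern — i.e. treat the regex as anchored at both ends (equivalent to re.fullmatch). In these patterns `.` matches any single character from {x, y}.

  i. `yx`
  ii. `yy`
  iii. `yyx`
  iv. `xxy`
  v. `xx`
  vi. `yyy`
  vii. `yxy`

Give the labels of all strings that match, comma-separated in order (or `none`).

i → match
ii → no match
iii → no match
iv → match
v → match
vi → no match
vii → match

i, iv, v, vii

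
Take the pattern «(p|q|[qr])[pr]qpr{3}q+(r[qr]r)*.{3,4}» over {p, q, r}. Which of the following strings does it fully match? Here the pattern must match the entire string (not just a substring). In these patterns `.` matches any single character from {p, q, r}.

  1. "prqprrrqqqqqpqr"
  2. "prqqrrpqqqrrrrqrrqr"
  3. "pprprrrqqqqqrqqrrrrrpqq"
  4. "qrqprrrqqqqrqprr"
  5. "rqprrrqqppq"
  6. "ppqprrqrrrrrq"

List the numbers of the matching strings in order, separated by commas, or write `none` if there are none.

1 → match
2 → no match
3 → no match
4 → no match
5 → no match
6 → no match

1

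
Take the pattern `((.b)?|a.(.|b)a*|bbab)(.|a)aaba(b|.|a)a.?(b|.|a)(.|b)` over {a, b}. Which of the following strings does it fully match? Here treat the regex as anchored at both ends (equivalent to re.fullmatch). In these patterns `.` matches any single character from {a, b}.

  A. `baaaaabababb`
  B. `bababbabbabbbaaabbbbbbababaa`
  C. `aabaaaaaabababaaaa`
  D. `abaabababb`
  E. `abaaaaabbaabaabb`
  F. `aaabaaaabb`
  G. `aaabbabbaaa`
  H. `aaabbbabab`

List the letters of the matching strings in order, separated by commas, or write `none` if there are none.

A → no match
B → no match
C → no match
D → no match
E → no match
F → match
G → no match
H → no match

F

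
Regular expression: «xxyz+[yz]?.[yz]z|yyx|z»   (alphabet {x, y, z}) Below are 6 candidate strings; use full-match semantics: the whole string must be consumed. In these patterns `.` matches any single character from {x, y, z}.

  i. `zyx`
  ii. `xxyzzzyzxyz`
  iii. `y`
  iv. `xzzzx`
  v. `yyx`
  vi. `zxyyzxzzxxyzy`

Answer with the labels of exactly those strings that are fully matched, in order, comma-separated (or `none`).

v

i → no match
ii → no match
iii → no match
iv → no match
v → match
vi → no match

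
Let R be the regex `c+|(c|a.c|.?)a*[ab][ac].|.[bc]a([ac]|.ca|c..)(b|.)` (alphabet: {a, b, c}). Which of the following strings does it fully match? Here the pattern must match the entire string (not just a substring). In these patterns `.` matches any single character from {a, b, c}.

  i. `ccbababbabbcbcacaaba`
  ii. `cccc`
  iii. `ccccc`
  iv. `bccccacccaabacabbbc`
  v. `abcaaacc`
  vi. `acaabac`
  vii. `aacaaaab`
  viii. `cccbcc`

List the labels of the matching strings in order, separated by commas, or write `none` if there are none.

ii, iii, v, vii

i → no match
ii. `cccc` → match
iii. `ccccc` → match
iv → no match
v. `abcaaacc` → match
vi. `acaabac` → no match
vii. `aacaaaab` → match
viii. `cccbcc` → no match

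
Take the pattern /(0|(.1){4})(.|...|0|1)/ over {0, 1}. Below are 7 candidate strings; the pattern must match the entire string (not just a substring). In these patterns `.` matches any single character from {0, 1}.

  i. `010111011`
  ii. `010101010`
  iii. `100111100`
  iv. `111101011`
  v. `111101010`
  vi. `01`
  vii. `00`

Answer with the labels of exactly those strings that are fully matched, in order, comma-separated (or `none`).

i → match
ii → match
iii → no match
iv → match
v → match
vi → match
vii → match

i, ii, iv, v, vi, vii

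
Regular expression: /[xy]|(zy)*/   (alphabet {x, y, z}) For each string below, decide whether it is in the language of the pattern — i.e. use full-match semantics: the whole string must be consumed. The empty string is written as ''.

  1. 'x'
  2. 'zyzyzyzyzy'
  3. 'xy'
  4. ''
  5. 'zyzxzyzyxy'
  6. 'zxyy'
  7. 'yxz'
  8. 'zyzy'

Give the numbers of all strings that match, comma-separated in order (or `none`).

1, 2, 4, 8

1 → match
2 → match
3 → no match
4 → match
5 → no match
6 → no match
7 → no match
8 → match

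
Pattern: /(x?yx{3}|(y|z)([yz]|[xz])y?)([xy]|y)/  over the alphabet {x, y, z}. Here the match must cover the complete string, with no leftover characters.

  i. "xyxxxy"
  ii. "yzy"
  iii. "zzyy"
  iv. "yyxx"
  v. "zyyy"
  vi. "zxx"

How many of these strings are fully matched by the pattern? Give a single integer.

i. "xyxxxy" → match
ii. "yzy" → match
iii. "zzyy" → match
iv. "yyxx" → no match
v. "zyyy" → match
vi. "zxx" → match
Total matched: 5

5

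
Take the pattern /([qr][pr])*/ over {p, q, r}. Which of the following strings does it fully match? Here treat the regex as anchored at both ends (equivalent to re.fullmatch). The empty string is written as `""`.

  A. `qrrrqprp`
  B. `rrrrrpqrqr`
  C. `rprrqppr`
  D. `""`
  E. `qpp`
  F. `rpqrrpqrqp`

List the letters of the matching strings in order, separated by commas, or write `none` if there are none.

A, B, D, F

A. `qrrrqprp` → match
B. `rrrrrpqrqr` → match
C. `rprrqppr` → no match
D. `""` → match
E. `qpp` → no match
F. `rpqrrpqrqp` → match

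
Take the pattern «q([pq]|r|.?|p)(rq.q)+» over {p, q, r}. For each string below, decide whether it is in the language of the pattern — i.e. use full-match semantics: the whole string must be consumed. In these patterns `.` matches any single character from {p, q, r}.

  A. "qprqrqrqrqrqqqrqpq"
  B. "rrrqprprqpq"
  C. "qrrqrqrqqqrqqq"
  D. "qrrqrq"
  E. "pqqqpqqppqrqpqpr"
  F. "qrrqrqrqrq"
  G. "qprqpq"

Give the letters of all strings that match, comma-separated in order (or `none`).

A → match
B → no match — must start with "q"
C → match
D → match
E → no match — must start with "q"
F → match
G → match

A, C, D, F, G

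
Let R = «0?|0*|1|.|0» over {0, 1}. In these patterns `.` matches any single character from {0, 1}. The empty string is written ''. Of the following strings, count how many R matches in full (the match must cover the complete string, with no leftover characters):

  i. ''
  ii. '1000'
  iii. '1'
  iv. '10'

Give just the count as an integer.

2

i → match
ii → no match
iii → match
iv → no match
Total matched: 2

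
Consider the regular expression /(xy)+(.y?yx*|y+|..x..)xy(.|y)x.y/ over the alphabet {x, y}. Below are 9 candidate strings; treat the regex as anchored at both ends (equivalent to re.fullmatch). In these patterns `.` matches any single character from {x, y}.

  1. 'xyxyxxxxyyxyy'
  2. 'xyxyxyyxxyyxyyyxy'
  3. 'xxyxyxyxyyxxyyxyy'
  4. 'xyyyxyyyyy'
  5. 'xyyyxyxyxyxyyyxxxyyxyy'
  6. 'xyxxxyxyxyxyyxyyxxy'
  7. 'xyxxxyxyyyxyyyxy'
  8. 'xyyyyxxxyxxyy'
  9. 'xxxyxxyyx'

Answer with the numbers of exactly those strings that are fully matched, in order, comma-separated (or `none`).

1, 8

1 → match
2 → no match
3 → no match — must start with 'xy'
4. 'xyyyxyyyyy' → no match
5 → no match
6 → no match
7 → no match
8 → match
9. 'xxxyxxyyx' → no match — must start with 'xy'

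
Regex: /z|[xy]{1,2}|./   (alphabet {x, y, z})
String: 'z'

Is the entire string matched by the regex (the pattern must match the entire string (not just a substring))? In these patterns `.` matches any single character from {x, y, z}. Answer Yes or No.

Yes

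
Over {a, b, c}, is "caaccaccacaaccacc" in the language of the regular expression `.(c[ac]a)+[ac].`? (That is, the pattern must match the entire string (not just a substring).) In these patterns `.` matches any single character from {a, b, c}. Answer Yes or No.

No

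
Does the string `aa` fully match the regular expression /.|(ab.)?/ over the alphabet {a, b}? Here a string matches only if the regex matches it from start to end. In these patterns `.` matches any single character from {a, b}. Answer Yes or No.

No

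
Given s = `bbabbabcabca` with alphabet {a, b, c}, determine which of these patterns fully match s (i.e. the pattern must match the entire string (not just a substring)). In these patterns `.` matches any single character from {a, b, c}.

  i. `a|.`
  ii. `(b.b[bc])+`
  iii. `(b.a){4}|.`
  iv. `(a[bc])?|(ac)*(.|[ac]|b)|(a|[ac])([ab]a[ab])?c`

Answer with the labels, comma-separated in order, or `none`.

iii

i → no match
ii → no match
iii → match
iv → no match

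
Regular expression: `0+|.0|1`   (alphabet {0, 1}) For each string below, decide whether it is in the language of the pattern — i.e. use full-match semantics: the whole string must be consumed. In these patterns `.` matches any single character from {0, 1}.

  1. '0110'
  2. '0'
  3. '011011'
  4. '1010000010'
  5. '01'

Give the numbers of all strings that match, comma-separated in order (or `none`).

1 → no match
2 → match
3 → no match
4 → no match
5 → no match

2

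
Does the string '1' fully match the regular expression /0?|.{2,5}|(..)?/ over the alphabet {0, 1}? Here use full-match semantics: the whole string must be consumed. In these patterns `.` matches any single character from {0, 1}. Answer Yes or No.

No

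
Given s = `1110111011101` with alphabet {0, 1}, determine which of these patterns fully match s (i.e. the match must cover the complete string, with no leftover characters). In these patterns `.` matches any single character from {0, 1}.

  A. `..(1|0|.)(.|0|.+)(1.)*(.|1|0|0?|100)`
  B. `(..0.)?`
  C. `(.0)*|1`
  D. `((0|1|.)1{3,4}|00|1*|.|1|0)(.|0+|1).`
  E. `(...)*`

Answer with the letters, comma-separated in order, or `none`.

A → match
B → no match
C → no match
D → no match
E → no match

A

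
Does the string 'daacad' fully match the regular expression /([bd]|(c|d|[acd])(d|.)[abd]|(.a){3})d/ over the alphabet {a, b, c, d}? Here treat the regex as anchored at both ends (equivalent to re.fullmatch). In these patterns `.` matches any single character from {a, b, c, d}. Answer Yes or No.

No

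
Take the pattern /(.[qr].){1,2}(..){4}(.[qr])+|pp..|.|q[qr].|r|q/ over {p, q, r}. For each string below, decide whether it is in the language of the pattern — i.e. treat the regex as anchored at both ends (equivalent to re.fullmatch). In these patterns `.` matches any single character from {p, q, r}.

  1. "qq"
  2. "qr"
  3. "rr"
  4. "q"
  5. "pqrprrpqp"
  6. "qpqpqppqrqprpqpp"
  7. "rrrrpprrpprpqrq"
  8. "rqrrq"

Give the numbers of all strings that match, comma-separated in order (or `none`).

1 → no match
2 → no match
3 → no match
4 → match
5 → no match
6 → no match
7 → match
8 → no match

4, 7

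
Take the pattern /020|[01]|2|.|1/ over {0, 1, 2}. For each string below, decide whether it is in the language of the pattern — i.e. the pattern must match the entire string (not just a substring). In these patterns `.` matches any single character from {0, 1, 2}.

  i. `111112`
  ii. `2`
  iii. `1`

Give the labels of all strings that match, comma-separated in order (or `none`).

i. `111112` → no match
ii. `2` → match
iii. `1` → match

ii, iii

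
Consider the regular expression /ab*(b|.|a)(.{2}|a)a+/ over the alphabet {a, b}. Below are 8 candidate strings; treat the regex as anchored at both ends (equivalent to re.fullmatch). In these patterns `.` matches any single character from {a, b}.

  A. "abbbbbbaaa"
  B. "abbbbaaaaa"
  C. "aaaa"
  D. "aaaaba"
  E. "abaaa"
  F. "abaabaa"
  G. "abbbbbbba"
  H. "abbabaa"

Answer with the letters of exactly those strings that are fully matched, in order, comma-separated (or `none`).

A, B, C, E, F, G, H

A → match
B → match
C → match
D → no match
E → match
F → match
G → match
H → match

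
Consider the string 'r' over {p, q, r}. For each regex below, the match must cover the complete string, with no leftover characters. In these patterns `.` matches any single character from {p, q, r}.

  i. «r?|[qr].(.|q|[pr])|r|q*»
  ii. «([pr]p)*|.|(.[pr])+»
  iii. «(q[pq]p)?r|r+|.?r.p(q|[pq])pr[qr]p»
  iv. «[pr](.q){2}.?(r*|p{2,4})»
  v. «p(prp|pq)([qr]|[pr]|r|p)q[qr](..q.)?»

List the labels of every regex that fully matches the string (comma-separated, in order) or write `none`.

i, ii, iii

i → match
ii → match
iii → match
iv → no match
v → no match — must start with 'p'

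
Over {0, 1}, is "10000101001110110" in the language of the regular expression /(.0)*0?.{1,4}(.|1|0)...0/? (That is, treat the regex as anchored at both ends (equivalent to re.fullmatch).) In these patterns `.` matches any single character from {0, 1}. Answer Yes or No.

No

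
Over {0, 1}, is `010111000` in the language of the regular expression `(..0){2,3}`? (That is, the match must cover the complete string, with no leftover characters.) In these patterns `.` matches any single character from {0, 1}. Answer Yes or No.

No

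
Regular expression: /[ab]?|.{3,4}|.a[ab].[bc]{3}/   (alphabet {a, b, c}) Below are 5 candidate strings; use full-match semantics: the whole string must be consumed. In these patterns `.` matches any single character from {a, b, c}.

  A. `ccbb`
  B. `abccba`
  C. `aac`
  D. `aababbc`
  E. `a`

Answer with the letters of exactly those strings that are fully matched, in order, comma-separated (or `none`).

A, C, D, E

A. `ccbb` → match
B. `abccba` → no match
C. `aac` → match
D. `aababbc` → match
E. `a` → match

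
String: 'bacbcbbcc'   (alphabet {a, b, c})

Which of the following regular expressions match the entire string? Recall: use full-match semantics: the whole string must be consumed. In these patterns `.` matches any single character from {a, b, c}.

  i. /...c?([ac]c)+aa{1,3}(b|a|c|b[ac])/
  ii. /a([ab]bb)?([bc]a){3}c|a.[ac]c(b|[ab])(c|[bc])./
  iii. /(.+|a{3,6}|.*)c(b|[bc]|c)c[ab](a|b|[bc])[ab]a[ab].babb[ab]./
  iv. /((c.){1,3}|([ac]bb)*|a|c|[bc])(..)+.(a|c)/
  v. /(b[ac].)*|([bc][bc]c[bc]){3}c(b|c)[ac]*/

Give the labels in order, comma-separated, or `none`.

i → no match
ii → no match — must start with 'a'
iii → no match
iv → match
v → match

iv, v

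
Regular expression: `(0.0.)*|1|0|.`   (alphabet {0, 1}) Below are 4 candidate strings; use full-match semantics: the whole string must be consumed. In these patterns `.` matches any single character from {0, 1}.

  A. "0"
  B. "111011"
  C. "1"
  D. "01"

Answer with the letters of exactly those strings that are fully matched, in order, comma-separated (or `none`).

A, C

A → match
B → no match
C → match
D → no match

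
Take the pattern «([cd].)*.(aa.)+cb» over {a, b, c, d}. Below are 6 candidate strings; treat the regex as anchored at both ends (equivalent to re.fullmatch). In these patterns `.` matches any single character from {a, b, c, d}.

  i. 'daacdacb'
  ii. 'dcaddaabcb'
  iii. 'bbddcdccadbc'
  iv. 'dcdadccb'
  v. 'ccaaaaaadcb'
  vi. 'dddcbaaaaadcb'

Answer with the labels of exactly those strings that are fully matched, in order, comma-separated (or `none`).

v, vi

i → no match
ii → no match
iii → no match — must end with 'cb'
iv → no match
v → match
vi → match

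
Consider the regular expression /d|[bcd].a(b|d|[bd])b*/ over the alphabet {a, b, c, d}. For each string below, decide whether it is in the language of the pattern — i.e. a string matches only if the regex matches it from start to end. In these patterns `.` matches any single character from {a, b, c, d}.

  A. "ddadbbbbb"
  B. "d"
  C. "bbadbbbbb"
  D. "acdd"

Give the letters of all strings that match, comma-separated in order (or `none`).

A → match
B → match
C → match
D → no match

A, B, C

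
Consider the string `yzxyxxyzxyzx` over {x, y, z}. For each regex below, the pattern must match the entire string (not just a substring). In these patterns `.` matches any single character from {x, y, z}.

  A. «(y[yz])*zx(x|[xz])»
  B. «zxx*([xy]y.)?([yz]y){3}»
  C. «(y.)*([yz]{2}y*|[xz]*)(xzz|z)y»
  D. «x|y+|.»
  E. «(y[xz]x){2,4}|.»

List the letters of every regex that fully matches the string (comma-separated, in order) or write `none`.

A → no match
B → no match — must start with `zx`
C → no match — must end with `y`
D → no match
E → match

E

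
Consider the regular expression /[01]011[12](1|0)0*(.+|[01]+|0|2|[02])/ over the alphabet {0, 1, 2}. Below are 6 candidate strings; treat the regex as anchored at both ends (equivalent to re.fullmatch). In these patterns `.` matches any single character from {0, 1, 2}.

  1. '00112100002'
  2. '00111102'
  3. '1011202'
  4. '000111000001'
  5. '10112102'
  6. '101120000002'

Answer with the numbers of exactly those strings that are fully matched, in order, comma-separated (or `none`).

1, 2, 3, 5, 6

1 → match
2 → match
3 → match
4 → no match
5 → match
6 → match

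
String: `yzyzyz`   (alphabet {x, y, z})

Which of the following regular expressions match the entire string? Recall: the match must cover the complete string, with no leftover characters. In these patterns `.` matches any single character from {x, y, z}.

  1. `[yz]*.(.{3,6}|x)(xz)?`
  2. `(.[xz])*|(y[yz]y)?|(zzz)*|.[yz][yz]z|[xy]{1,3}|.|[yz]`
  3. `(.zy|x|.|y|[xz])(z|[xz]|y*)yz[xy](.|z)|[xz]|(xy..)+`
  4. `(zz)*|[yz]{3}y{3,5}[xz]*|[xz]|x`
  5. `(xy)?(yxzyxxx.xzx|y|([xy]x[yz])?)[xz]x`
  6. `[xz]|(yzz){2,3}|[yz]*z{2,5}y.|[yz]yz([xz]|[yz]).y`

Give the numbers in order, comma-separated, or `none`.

1 → match
2 → match
3 → match
4 → no match
5 → no match — must end with `x`
6 → no match

1, 2, 3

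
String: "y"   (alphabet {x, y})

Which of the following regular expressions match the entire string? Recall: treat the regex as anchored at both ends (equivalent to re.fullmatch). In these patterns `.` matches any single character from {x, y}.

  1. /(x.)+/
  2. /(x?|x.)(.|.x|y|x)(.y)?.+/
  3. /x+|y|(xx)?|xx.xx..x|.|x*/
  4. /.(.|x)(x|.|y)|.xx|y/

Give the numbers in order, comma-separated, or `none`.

3, 4

1 → no match — must start with "x"
2 → no match
3 → match
4 → match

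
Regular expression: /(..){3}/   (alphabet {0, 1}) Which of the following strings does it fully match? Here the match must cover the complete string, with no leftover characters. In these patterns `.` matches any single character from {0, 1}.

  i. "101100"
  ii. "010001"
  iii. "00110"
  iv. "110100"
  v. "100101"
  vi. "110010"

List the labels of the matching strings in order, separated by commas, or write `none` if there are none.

i, ii, iv, v, vi

i → match
ii → match
iii → no match
iv → match
v → match
vi → match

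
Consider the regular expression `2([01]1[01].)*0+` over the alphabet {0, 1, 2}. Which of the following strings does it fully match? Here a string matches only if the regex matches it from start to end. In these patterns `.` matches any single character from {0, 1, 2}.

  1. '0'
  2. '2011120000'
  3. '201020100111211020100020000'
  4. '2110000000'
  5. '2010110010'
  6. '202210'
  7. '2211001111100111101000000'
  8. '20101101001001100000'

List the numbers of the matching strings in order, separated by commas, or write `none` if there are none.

4

1 → no match — must start with '2'
2 → no match
3 → no match
4 → match
5 → no match
6 → no match
7 → no match
8 → no match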